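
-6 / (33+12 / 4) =-1 / 6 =-0.17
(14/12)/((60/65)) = 1.26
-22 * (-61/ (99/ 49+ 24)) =65758/ 1275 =51.57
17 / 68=1 / 4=0.25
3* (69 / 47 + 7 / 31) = 7404 / 1457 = 5.08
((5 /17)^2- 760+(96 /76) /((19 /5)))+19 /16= -1265959109 /1669264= -758.39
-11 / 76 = -0.14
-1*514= -514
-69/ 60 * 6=-69/ 10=-6.90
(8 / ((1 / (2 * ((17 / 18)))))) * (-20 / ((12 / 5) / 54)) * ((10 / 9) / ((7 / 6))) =-136000 / 21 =-6476.19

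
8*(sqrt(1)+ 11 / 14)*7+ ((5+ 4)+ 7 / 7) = 110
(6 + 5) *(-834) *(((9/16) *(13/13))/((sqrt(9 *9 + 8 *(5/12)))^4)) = -33777/46552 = -0.73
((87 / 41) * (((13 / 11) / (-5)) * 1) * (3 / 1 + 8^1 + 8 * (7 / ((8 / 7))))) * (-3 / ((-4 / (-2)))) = 20358 / 451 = 45.14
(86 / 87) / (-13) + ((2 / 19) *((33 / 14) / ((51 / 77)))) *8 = 1067030 / 365313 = 2.92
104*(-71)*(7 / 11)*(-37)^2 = -70760872 / 11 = -6432806.55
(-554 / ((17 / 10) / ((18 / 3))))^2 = 1104897600 / 289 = 3823175.09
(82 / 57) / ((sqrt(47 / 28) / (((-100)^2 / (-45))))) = -328000 * sqrt(329) / 24111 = -246.75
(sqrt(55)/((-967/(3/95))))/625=-3 * sqrt(55)/57415625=-0.00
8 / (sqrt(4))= 4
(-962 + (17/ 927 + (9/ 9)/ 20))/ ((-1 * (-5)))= -192.39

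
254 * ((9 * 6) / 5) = 13716 / 5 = 2743.20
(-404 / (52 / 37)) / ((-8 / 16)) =7474 / 13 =574.92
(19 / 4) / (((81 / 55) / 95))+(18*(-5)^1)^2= 2723675 / 324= 8406.40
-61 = -61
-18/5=-3.60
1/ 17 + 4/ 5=73/ 85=0.86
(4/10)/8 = 1/20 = 0.05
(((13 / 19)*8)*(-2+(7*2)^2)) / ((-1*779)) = -20176 / 14801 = -1.36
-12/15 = -4/5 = -0.80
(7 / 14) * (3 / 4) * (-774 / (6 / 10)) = -1935 / 4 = -483.75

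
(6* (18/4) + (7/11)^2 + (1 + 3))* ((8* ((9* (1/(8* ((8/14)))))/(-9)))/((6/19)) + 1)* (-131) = 6782525/363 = 18684.64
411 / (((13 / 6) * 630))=137 / 455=0.30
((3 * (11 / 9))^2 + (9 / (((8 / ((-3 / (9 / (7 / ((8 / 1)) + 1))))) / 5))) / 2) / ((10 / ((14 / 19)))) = 94241 / 109440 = 0.86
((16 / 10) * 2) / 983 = 16 / 4915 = 0.00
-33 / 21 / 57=-11 / 399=-0.03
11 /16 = 0.69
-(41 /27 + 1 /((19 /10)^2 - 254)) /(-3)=1023899 /2028159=0.50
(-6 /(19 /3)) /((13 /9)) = -162 /247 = -0.66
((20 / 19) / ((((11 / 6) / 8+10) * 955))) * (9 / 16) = 108 / 1781839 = 0.00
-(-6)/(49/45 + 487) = 0.01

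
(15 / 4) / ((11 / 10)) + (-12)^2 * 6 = 19083 / 22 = 867.41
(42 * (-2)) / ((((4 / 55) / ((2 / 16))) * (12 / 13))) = -5005 / 32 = -156.41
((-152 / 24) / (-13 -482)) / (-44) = -19 / 65340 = -0.00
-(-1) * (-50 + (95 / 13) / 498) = -323605 / 6474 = -49.99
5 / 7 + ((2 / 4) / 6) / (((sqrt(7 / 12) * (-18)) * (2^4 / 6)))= 5 / 7 - sqrt(21) / 2016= 0.71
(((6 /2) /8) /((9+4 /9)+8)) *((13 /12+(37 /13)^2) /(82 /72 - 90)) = -1508625 /679032536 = -0.00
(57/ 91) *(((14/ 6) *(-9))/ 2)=-171/ 26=-6.58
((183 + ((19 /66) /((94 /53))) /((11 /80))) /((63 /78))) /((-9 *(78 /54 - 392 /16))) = 163399756 /148686615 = 1.10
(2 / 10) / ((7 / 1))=1 / 35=0.03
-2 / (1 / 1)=-2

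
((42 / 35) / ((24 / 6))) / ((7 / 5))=3 / 14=0.21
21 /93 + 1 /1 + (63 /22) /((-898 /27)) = 697997 /612436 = 1.14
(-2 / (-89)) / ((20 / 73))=73 / 890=0.08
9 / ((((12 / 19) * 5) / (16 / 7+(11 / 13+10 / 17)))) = 65607 / 6188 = 10.60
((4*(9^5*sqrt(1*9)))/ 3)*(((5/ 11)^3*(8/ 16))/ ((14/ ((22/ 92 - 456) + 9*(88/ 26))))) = -1877234140125/ 5571566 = -336931.15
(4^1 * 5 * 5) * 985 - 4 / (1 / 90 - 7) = 61956860 / 629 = 98500.57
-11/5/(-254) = 11/1270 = 0.01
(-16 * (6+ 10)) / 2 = -128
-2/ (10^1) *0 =0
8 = 8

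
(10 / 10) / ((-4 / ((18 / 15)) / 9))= -27 / 10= -2.70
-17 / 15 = -1.13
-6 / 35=-0.17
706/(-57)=-706/57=-12.39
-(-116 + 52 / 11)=1224 / 11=111.27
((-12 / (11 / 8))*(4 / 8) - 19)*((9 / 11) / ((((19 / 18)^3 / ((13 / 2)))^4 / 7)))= -33434679201614161825536 / 267811105207005481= -124844.26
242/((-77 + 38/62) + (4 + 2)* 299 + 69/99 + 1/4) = 990264/7032347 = 0.14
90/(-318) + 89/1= 4702/53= 88.72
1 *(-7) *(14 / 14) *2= -14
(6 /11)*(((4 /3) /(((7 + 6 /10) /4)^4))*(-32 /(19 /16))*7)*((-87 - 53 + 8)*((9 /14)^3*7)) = 44789760000 /17332693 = 2584.12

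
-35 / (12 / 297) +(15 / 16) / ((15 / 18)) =-6921 / 8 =-865.12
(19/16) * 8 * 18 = 171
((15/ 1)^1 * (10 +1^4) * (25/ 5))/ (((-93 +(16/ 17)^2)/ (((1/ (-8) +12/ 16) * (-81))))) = 96562125/ 212968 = 453.41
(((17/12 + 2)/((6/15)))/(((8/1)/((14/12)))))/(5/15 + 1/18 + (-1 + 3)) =0.52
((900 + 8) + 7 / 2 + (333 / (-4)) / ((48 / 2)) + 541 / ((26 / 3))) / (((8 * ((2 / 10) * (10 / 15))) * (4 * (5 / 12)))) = 3633381 / 6656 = 545.88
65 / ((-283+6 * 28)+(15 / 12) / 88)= -4576 / 8095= -0.57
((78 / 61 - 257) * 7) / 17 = -109193 / 1037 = -105.30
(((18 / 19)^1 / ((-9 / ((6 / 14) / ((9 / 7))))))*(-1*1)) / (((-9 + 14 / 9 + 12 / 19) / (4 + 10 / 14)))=-198 / 8155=-0.02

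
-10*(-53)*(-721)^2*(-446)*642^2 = -50646718741515120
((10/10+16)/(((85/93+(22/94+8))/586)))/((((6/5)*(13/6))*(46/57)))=6205006035/11955814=518.99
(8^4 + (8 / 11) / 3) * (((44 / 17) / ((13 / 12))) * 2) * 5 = 21628160 / 221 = 97864.98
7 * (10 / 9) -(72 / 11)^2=-38186 / 1089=-35.07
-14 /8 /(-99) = 7 /396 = 0.02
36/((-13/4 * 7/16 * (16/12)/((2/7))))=-3456/637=-5.43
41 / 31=1.32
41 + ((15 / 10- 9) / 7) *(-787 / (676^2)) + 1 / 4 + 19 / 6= 852524143 / 19192992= 44.42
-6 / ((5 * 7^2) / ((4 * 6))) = -144 / 245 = -0.59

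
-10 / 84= -5 / 42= -0.12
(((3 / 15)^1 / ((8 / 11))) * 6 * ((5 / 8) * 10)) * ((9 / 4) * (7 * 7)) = 72765 / 64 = 1136.95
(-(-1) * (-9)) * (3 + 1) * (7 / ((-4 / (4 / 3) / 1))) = 84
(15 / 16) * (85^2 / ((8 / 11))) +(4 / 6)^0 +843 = 1300157 / 128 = 10157.48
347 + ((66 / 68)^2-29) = 368697 / 1156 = 318.94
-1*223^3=-11089567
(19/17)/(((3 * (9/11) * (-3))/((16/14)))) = -1672/9639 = -0.17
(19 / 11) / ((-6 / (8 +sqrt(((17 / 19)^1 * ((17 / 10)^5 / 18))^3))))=-2.47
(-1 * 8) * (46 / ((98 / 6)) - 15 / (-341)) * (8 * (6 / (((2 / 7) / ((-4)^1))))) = 15377.05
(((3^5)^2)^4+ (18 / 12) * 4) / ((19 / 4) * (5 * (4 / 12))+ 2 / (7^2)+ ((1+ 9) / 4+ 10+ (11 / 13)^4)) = 204174228907561466870155476 / 352169177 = 579761779968499250.21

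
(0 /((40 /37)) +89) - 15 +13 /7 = 75.86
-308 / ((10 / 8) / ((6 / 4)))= -1848 / 5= -369.60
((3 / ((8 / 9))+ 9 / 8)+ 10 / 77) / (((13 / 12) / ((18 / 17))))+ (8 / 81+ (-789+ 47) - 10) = -1030166044 / 1378377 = -747.38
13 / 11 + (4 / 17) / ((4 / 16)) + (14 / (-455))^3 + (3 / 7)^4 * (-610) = -2275676239521 / 123303054875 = -18.46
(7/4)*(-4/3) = -2.33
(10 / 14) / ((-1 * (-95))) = 1 / 133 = 0.01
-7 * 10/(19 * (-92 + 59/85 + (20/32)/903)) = 42982800/1065235741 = 0.04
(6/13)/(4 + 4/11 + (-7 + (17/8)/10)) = -1760/9243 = -0.19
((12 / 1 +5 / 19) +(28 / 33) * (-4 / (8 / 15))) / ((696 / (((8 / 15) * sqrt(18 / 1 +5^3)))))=137 * sqrt(143) / 30305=0.05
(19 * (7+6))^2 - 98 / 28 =122011 / 2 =61005.50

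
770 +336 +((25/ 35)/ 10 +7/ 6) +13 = 23525/ 21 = 1120.24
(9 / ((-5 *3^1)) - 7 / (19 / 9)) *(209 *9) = -36828 / 5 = -7365.60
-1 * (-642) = 642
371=371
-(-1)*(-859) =-859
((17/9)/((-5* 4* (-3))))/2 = 17/1080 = 0.02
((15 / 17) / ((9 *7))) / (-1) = -5 / 357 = -0.01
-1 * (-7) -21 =-14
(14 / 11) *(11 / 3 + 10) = 574 / 33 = 17.39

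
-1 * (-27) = 27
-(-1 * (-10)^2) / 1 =100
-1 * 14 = -14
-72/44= -18/11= -1.64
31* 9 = 279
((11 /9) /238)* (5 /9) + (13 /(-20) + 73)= 13948183 /192780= 72.35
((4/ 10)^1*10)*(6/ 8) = 3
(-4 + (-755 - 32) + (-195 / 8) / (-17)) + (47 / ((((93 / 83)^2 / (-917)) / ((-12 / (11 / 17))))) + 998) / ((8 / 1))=78915.37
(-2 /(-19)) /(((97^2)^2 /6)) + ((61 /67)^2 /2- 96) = -1443485242162877 /15101501811542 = -95.59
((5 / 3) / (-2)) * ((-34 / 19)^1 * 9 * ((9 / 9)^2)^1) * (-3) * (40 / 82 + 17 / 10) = -137241 / 1558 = -88.09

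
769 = 769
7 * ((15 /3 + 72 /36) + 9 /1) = 112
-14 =-14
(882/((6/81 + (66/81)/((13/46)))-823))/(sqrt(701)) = -103194 * sqrt(701)/67257445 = -0.04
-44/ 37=-1.19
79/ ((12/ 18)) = 118.50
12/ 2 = 6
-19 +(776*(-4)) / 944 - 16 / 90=-59647 / 2655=-22.47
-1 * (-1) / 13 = 0.08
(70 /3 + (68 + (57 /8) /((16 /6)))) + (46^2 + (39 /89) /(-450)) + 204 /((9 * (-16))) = 943508609 /427200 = 2208.59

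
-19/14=-1.36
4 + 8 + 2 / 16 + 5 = 137 / 8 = 17.12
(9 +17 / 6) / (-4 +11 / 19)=-1349 / 390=-3.46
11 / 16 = 0.69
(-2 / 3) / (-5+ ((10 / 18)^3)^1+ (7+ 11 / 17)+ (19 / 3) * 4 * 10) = -4131 / 1587245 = -0.00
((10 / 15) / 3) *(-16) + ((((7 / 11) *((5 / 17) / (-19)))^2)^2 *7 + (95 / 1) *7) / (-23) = -1071062281300400176 / 32987634609375567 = -32.47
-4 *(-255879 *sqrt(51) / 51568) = 255879 *sqrt(51) / 12892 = 141.74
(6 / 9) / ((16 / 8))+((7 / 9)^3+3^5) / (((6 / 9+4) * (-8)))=-84209 / 13608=-6.19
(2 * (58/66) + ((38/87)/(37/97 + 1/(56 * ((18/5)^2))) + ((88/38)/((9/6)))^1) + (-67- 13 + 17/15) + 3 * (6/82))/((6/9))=-2272678741877/20418084665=-111.31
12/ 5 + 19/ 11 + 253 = 14142/ 55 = 257.13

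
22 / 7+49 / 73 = 1949 / 511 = 3.81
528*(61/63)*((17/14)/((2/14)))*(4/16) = 22814/21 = 1086.38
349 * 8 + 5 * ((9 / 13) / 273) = 3302951 / 1183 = 2792.01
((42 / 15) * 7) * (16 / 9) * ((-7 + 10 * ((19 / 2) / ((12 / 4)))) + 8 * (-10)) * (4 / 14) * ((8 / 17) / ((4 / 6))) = -297472 / 765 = -388.85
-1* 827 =-827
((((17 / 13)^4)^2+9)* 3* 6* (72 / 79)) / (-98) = -9277632386640 / 3157693620991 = -2.94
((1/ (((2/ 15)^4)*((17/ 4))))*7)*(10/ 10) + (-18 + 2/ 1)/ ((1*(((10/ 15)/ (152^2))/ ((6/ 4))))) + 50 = -56200817/ 68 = -826482.60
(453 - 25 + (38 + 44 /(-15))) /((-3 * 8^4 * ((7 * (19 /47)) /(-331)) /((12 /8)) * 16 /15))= 54029461 /8716288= 6.20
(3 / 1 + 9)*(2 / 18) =4 / 3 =1.33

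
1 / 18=0.06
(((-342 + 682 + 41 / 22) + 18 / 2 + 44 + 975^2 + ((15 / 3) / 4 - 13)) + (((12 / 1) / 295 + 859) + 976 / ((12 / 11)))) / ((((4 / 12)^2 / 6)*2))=333904907781 / 12980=25724569.17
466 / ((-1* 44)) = -233 / 22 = -10.59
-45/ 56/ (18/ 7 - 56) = 45/ 2992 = 0.02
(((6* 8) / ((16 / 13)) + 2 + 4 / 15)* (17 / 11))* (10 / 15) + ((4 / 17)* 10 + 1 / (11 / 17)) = 390587 / 8415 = 46.42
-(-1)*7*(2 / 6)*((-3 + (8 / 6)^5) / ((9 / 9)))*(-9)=-25.49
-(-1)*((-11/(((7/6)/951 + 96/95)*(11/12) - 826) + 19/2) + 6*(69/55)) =10060196280797/590366148790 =17.04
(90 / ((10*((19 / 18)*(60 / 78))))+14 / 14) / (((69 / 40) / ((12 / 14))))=2624 / 437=6.00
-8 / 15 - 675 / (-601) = 5317 / 9015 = 0.59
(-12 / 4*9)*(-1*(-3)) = -81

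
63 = 63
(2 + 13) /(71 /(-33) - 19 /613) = -6.87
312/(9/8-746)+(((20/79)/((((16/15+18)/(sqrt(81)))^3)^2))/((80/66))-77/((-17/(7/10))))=2.75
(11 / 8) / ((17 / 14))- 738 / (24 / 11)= -337.12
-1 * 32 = -32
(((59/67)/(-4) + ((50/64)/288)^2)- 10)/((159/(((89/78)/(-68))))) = 5176147780069/4799106354511872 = 0.00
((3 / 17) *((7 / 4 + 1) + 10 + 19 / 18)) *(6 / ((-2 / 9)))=-4473 / 68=-65.78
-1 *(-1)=1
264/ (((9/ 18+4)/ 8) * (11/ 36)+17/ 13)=219648/ 1231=178.43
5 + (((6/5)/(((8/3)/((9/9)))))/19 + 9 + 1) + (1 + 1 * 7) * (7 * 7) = 154669/380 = 407.02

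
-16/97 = -0.16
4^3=64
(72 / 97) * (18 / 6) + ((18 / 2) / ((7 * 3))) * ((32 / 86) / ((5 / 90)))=148824 / 29197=5.10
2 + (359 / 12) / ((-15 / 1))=1 / 180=0.01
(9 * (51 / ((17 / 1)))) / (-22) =-27 / 22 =-1.23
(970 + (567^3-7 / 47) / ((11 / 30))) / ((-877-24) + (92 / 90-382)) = -11565959044950 / 29825213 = -387791.33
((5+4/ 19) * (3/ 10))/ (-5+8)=99/ 190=0.52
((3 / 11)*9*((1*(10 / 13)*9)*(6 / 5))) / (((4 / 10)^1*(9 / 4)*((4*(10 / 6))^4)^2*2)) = 531441 / 183040000000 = 0.00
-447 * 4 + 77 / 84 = -21445 / 12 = -1787.08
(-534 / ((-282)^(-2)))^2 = 1803345528545856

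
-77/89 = -0.87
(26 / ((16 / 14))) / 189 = 13 / 108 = 0.12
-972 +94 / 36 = -969.39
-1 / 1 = -1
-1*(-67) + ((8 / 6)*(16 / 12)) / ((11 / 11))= 619 / 9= 68.78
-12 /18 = -2 /3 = -0.67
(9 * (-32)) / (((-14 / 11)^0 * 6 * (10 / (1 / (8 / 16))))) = -48 / 5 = -9.60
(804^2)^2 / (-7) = -417853645056 / 7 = -59693377865.14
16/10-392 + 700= 1548/5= 309.60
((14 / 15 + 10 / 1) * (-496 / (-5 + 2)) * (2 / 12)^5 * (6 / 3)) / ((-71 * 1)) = -5084 / 776385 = -0.01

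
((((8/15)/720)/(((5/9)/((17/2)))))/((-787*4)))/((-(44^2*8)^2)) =17/1132704595968000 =0.00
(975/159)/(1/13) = 4225/53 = 79.72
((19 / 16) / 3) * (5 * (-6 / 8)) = -95 / 64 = -1.48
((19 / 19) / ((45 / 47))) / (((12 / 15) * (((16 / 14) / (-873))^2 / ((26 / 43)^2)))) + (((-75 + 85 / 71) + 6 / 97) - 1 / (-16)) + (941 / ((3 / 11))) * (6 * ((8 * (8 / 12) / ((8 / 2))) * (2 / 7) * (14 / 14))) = 4900392764864489 / 17114580672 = 286328.53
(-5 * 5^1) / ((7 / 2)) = -50 / 7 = -7.14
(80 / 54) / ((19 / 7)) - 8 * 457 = -1875248 / 513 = -3655.45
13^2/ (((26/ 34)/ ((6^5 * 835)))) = 1434944160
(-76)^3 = -438976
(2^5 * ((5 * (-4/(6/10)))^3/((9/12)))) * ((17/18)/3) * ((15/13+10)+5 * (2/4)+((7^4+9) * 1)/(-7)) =32735200000000/199017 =164484441.03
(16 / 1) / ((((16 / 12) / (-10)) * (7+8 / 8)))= -15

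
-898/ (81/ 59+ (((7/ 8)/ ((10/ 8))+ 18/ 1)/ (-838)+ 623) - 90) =-443989160/ 264193607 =-1.68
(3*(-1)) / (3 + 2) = -3 / 5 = -0.60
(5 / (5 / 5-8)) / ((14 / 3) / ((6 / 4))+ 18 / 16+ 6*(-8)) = 360 / 22057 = 0.02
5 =5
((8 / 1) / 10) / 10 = 2 / 25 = 0.08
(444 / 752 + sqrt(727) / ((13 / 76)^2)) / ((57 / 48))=444 / 893 + 4864 * sqrt(727) / 169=776.52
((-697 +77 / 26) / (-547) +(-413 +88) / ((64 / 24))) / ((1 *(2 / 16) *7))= -6861045 / 49777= -137.84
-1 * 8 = -8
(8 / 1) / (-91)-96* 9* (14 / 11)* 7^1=-7705240 / 1001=-7697.54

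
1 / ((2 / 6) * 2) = 3 / 2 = 1.50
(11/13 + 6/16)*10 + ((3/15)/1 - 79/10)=1173/260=4.51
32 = 32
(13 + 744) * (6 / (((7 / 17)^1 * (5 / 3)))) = 231642 / 35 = 6618.34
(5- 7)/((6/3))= -1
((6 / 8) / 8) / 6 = 1 / 64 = 0.02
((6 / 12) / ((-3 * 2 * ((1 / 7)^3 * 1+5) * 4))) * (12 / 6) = -343 / 41184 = -0.01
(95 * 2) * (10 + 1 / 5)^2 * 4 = 395352 / 5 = 79070.40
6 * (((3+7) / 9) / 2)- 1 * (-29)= 97 / 3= 32.33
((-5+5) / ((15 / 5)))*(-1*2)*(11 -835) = 0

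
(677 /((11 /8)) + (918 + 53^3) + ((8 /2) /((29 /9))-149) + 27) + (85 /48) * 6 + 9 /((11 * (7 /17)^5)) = 6444285916253 /42891464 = 150246.35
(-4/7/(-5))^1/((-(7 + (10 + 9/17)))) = -34/5215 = -0.01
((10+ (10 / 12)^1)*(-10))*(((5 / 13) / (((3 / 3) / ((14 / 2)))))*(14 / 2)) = -6125 / 3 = -2041.67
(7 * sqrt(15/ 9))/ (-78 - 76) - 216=-216 - sqrt(15)/ 66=-216.06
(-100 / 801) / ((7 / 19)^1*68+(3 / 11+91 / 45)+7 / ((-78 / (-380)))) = -679250 / 334337489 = -0.00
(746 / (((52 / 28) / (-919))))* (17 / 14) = -5827379 / 13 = -448259.92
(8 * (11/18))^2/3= 1936/243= 7.97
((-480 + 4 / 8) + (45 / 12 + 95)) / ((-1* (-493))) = -1523 / 1972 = -0.77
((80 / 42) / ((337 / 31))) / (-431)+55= 55.00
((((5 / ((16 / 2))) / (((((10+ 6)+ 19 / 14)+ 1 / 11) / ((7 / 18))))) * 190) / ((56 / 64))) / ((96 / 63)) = 256025 / 128976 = 1.99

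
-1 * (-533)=533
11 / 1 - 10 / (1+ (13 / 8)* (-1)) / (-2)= 3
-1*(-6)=6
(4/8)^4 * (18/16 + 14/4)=37/128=0.29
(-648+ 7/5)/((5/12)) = -38796/25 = -1551.84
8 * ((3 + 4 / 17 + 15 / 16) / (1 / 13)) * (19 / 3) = 2748.48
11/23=0.48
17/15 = 1.13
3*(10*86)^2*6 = 13312800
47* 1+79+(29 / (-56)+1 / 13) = 91407 / 728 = 125.56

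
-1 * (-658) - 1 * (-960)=1618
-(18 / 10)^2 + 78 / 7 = 1383 / 175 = 7.90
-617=-617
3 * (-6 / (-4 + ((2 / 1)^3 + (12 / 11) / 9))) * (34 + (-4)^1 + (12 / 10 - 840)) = 3532.55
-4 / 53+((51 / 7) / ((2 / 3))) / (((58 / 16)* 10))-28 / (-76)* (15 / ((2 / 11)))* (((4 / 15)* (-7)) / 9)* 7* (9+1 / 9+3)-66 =-49692602798 / 82790505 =-600.22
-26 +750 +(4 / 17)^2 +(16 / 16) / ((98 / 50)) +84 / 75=256910833 / 354025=725.69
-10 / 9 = -1.11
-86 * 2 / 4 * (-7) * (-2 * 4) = -2408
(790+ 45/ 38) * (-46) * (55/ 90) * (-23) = 174948235/ 342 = 511544.55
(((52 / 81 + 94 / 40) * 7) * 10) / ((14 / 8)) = 9694 / 81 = 119.68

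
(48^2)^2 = 5308416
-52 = -52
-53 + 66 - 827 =-814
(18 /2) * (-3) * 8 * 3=-648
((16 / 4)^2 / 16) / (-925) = -1 / 925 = -0.00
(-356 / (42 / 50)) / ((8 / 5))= -11125 / 42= -264.88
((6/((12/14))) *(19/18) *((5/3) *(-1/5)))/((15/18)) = -133/45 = -2.96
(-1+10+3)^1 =12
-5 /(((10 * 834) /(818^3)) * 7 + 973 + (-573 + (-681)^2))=-0.00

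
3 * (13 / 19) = 39 / 19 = 2.05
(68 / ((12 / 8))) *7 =952 / 3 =317.33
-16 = -16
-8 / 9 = -0.89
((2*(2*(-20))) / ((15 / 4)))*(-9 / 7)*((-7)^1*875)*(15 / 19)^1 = -2520000 / 19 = -132631.58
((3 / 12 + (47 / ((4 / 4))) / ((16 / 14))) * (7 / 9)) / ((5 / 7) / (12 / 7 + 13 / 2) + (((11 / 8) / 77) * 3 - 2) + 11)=373037 / 105957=3.52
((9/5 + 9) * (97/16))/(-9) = -291/40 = -7.28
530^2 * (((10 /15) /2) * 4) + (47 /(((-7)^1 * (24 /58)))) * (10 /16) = 83893195 /224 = 374523.19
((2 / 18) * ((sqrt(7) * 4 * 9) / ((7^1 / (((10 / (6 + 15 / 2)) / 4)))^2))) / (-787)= -100 * sqrt(7) / 28112427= -0.00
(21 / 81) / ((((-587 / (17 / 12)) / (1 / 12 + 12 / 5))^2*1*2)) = 0.00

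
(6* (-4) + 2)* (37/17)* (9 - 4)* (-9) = 36630/17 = 2154.71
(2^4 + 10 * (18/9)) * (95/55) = 684/11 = 62.18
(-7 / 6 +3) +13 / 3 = 37 / 6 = 6.17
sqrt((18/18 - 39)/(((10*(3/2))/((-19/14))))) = 19*sqrt(105)/105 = 1.85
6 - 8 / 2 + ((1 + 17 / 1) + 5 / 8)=165 / 8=20.62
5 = 5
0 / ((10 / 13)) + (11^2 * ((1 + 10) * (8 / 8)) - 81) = 1250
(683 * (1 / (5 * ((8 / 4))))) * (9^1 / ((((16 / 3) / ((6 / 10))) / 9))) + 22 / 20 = 498787 / 800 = 623.48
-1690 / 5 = -338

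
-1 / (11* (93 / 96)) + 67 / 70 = 20607 / 23870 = 0.86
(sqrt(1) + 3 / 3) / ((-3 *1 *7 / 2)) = -4 / 21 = -0.19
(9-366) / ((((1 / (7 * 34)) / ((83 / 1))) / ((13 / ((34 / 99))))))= -266945679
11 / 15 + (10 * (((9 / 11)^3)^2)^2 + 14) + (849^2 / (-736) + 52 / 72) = -962.99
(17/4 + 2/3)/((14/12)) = 59/14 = 4.21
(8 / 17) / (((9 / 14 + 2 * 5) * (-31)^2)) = 112 / 2434213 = 0.00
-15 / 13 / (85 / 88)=-264 / 221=-1.19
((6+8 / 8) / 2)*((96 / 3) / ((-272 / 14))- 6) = -455 / 17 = -26.76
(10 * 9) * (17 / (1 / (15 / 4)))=11475 / 2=5737.50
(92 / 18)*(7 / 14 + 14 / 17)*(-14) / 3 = -1610 / 51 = -31.57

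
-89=-89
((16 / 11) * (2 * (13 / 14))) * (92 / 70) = 9568 / 2695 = 3.55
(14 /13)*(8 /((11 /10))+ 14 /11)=1316 /143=9.20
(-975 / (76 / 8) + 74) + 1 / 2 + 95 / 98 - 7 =-31805 / 931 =-34.16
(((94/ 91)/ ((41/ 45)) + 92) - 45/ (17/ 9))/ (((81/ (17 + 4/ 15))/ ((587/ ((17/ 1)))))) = 95479742941/ 187154955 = 510.16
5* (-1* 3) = -15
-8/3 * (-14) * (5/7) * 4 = 320/3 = 106.67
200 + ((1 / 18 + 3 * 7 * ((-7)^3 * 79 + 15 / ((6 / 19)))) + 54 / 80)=-204421957 / 360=-567838.77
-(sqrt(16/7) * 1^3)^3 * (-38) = 2432 * sqrt(7)/49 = 131.32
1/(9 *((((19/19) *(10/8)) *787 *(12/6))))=2/35415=0.00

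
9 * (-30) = -270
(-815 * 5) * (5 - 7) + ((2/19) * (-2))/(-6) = 464552/57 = 8150.04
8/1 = 8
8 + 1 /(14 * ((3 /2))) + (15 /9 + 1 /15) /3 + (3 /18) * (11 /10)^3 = 1114751 /126000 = 8.85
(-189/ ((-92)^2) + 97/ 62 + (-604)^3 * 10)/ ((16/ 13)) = -7516082117870495/ 4198144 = -1790334518.75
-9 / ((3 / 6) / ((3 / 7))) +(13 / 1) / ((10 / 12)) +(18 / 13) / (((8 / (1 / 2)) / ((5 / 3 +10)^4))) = 52780211 / 32760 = 1611.12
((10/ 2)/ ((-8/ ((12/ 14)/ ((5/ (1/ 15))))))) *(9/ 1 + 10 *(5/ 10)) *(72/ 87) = -12/ 145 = -0.08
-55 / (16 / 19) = -1045 / 16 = -65.31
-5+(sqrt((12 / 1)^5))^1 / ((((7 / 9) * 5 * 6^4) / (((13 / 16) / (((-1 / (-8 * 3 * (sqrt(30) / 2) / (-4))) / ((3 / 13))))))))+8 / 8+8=4-27 * sqrt(10) / 280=3.70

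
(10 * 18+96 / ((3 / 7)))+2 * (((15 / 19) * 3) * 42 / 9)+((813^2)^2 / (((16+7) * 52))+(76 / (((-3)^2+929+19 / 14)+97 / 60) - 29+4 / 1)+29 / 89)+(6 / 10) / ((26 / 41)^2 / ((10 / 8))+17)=1848135547770419287293821 / 5059438723237132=365284698.34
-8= -8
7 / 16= 0.44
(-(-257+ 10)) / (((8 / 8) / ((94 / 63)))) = 23218 / 63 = 368.54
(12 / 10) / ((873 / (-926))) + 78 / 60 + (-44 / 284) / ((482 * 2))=0.03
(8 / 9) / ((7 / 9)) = 8 / 7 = 1.14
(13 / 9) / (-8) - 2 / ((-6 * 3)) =-5 / 72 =-0.07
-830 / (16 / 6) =-311.25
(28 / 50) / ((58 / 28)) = 0.27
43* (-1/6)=-43/6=-7.17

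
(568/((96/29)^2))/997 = 59711/1148544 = 0.05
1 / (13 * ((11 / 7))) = 7 / 143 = 0.05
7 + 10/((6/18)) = 37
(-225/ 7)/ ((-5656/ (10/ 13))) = 1125/ 257348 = 0.00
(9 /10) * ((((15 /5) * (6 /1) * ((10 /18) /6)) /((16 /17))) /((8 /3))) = 153 /256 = 0.60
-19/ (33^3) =-19/ 35937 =-0.00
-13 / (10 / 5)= -13 / 2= -6.50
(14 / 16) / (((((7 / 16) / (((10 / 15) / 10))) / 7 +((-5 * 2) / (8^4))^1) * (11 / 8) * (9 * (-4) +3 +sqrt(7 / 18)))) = -774144 / 37524425 - 43008 * sqrt(14) / 412768675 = -0.02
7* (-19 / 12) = -11.08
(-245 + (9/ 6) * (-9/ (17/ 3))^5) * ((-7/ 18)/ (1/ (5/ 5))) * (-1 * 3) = -5171436557/ 17038284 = -303.52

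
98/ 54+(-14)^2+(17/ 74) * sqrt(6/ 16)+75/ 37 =17 * sqrt(6)/ 296+199642/ 999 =199.98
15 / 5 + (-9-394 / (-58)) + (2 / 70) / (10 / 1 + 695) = 567554 / 715575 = 0.79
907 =907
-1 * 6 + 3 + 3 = 0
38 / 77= 0.49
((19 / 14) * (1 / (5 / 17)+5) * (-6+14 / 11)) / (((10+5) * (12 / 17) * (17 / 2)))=-494 / 825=-0.60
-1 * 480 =-480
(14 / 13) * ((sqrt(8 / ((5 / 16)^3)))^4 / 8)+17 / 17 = 1879251317 / 203125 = 9251.70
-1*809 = -809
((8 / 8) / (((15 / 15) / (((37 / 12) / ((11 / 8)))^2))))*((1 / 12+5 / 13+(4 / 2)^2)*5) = 4770965 / 42471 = 112.33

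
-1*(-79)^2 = -6241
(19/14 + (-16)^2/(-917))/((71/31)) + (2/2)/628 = 19309225/40887196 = 0.47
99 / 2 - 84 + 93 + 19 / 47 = 5537 / 94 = 58.90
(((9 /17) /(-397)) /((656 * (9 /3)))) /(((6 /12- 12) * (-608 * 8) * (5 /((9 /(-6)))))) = 9 /2476479139840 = 0.00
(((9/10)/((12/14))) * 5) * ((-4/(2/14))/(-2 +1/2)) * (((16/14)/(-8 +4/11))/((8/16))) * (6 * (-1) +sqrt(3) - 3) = 264 - 88 * sqrt(3)/3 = 213.19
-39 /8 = -4.88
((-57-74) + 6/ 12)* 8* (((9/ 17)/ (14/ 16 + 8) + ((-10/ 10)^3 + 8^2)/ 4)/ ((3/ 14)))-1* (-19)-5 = -92951824/ 1207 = -77010.62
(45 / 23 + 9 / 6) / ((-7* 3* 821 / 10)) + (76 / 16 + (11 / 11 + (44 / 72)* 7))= 47707801 / 4758516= 10.03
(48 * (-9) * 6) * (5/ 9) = -1440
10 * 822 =8220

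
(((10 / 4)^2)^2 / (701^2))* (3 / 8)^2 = 5625 / 503194624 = 0.00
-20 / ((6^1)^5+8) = -5 / 1946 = -0.00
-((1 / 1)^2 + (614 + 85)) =-700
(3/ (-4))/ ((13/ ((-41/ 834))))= 41/ 14456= 0.00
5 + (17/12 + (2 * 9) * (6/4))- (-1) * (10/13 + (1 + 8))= 6737/156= 43.19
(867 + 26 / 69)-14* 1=58883 / 69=853.38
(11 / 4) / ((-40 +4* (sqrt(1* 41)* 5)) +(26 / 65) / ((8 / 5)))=1749 / 237119 +880* sqrt(41) / 237119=0.03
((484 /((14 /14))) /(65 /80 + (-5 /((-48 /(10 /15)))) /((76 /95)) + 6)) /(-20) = -3.51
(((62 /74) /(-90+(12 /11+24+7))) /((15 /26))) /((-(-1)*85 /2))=-1364 /2311575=-0.00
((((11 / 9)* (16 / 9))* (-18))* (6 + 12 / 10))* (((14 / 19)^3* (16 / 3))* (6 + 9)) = -61816832 / 6859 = -9012.51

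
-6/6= -1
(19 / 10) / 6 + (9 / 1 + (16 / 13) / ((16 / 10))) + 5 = 11767 / 780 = 15.09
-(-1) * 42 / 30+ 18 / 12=29 / 10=2.90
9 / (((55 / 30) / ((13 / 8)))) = 351 / 44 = 7.98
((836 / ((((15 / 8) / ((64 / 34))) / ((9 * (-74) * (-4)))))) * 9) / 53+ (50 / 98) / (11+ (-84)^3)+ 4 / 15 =29804315457419933 / 78500409771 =379670.83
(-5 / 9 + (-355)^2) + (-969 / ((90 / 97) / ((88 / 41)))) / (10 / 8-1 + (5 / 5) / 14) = 658945508 / 5535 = 119050.68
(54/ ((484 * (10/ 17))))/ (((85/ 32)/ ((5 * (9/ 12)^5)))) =6561/ 77440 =0.08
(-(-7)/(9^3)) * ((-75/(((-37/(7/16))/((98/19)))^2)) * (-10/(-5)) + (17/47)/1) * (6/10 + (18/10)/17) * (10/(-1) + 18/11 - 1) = 105167243909/8443964039544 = 0.01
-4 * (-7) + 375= 403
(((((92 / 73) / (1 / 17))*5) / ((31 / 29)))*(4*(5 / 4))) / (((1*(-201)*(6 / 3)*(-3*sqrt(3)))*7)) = 566950*sqrt(3) / 28656369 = 0.03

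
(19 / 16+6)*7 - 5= 725 / 16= 45.31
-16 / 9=-1.78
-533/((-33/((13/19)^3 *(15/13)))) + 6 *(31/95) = 2990531/377245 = 7.93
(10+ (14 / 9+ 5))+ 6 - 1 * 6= 149 / 9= 16.56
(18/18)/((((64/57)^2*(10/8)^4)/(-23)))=-74727/10000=-7.47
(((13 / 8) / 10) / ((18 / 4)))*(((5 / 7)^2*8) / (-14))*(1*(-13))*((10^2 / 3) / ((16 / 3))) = 21125 / 24696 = 0.86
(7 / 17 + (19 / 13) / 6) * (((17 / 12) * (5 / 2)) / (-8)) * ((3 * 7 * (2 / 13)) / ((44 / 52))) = -2765 / 2496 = -1.11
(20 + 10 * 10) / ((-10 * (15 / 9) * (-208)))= 9 / 260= 0.03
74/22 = 37/11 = 3.36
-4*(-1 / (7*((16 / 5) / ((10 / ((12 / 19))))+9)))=0.06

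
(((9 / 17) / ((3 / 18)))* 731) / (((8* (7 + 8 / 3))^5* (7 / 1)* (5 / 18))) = 2539107 / 5880956641280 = 0.00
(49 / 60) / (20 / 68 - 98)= -833 / 99660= -0.01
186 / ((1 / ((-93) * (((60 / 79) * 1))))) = -1037880 / 79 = -13137.72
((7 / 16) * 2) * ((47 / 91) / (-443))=-47 / 46072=-0.00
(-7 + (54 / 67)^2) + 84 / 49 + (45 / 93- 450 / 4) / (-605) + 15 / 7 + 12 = 2284719007 / 235735346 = 9.69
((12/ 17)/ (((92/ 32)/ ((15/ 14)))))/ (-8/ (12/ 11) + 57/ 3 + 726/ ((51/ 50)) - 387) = 1080/ 1381219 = 0.00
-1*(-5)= 5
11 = 11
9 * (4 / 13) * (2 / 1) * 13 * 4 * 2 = 576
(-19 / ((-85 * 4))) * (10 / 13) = 19 / 442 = 0.04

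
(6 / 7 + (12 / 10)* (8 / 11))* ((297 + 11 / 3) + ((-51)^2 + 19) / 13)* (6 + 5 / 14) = 27641442 / 5005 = 5522.77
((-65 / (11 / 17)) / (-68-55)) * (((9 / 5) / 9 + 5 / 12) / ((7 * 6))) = 8177 / 681912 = 0.01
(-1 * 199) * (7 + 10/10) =-1592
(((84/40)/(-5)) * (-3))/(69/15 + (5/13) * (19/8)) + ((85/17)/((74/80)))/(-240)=655597/3182370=0.21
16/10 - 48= -232/5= -46.40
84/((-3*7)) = -4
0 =0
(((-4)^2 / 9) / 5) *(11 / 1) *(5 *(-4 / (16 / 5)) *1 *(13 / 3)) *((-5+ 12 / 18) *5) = 185900 / 81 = 2295.06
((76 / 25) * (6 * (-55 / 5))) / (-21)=1672 / 175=9.55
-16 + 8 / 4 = -14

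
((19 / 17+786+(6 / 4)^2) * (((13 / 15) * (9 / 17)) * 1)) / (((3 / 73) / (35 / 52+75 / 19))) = 3577518373 / 87856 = 40720.25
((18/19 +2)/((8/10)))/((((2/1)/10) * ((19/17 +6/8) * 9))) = 1.10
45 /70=9 /14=0.64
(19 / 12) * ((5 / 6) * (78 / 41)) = 1235 / 492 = 2.51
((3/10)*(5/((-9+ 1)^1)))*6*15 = -135/8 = -16.88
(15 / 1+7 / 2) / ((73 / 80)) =1480 / 73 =20.27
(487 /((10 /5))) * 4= 974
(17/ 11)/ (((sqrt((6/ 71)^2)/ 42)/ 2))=16898/ 11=1536.18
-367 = -367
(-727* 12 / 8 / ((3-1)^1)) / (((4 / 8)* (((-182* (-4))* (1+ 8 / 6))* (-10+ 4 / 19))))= 41439 / 631904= 0.07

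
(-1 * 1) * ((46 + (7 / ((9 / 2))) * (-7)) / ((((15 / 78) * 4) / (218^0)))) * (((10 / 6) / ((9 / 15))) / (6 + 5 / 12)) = -41080 / 2079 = -19.76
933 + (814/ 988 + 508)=712261/ 494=1441.82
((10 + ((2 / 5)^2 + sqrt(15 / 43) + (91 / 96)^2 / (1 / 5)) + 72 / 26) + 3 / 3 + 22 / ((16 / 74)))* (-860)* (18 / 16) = -15477379451 / 133120- 45* sqrt(645) / 2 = -116837.80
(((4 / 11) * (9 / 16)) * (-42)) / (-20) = 189 / 440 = 0.43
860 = 860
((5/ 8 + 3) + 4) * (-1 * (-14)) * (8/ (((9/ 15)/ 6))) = 8540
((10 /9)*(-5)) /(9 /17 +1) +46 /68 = -11759 /3978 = -2.96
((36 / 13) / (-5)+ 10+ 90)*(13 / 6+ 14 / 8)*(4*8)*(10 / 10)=2430464 / 195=12463.92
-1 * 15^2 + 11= -214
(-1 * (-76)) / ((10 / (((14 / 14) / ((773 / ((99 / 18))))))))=0.05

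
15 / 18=5 / 6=0.83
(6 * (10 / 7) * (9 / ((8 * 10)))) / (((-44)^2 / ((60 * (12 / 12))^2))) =6075 / 3388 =1.79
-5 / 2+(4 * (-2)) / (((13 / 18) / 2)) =-24.65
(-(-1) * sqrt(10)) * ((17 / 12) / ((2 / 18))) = 51 * sqrt(10) / 4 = 40.32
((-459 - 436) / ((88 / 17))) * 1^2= -15215 / 88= -172.90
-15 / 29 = -0.52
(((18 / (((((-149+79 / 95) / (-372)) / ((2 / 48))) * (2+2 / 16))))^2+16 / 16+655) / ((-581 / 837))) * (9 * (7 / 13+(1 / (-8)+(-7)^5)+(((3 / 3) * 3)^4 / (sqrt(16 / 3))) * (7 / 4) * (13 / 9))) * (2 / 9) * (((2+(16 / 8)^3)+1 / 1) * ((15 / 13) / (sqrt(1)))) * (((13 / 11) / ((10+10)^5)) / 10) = 14.83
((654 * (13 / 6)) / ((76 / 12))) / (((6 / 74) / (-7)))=-367003 / 19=-19315.95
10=10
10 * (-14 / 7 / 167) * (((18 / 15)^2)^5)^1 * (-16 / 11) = 3869835264 / 3587890625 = 1.08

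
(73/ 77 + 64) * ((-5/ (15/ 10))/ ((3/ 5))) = -83350/ 231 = -360.82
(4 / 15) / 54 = 0.00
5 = 5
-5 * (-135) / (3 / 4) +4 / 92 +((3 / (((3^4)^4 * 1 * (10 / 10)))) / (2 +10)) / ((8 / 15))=9505175161939 / 10560795552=900.04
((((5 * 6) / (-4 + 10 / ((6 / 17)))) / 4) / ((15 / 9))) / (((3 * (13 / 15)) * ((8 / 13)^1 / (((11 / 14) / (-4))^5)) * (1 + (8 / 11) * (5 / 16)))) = -8857805 / 321627357184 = -0.00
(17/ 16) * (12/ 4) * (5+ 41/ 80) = 22491/ 1280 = 17.57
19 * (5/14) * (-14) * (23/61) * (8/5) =-3496/61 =-57.31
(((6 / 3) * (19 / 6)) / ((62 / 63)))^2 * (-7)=-1114407 / 3844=-289.91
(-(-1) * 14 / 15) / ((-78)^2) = 7 / 45630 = 0.00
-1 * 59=-59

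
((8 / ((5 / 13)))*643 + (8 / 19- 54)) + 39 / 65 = 253107 / 19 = 13321.42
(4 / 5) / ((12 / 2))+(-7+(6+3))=32 / 15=2.13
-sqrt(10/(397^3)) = -sqrt(3970)/157609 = -0.00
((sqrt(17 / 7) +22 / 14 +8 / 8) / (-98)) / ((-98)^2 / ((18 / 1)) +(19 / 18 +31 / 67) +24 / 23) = -249642 / 5100691603 - 13869 * sqrt(119) / 5100691603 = -0.00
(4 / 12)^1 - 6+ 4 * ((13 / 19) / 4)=-284 / 57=-4.98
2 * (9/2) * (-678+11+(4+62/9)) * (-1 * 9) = 53145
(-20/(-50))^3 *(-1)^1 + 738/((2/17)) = 784117/125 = 6272.94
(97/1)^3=912673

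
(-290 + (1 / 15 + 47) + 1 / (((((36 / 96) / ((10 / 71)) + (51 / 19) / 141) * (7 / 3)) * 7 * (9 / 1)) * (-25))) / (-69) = 34205808652 / 9715421835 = 3.52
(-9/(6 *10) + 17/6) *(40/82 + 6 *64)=634501/615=1031.71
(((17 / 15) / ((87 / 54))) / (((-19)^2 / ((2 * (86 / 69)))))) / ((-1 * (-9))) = 5848 / 10835415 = 0.00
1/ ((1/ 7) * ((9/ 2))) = 14/ 9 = 1.56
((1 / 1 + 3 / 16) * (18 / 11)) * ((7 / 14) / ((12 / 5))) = 285 / 704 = 0.40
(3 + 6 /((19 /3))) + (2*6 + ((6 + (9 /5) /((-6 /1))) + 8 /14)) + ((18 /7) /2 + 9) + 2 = 34.50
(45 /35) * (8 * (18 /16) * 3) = 243 /7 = 34.71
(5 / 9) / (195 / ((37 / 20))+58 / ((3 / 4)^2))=0.00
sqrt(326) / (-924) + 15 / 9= 5 / 3- sqrt(326) / 924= 1.65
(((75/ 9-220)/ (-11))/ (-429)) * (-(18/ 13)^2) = 22860/ 265837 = 0.09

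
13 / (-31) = -13 / 31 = -0.42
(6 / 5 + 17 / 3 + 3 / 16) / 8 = 1693 / 1920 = 0.88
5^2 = 25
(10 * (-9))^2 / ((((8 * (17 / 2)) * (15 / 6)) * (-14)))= -405 / 119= -3.40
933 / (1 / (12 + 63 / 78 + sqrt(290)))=310689 / 26 + 933*sqrt(290)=27837.99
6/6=1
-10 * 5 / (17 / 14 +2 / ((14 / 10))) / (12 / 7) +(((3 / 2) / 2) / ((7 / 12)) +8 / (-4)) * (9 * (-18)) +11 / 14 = 23413 / 222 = 105.46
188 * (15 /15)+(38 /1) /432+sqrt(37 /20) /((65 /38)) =19 * sqrt(185) /325+40627 /216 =188.88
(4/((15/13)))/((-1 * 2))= -26/15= -1.73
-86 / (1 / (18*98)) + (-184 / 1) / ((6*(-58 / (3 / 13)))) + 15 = -151688.88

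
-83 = -83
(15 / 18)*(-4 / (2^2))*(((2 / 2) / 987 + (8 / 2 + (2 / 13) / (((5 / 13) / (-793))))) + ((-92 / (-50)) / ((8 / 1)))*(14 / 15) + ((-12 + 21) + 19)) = 237.49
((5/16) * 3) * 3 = 45/16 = 2.81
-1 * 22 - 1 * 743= -765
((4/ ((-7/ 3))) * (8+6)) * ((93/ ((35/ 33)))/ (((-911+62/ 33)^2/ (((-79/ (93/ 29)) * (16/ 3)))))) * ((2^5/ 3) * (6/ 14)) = 337230508032/ 220514700245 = 1.53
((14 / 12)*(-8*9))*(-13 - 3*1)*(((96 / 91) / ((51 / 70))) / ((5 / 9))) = 3502.91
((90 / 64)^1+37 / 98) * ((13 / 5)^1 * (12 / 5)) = 109083 / 9800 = 11.13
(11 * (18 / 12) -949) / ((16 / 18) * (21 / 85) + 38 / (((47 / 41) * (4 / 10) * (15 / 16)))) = -7450675 / 708048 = -10.52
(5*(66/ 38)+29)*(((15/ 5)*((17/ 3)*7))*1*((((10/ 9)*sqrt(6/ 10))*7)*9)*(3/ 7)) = 511224*sqrt(15)/ 19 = 104208.53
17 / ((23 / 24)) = 408 / 23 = 17.74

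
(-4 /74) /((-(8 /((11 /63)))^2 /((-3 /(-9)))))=121 /14097888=0.00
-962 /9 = -106.89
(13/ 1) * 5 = 65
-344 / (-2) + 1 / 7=1205 / 7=172.14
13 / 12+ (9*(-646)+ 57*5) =-66335 / 12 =-5527.92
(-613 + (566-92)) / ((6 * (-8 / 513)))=23769 / 16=1485.56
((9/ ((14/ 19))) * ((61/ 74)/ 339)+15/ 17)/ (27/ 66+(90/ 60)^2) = 0.34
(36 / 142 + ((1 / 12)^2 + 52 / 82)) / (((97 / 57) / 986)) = 3512690569 / 6776808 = 518.34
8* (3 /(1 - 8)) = -24 /7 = -3.43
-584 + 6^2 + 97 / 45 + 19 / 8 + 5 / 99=-717313 / 1320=-543.42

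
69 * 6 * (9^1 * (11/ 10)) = 4098.60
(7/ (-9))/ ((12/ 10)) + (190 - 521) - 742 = -57977/ 54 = -1073.65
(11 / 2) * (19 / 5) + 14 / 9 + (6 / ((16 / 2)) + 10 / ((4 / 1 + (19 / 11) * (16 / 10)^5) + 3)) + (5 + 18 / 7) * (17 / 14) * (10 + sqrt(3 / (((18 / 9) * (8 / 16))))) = 901 * sqrt(3) / 98 + 97743528149 / 845952660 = 131.47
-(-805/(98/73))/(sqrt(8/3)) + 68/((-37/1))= -68/37 + 8395 * sqrt(6)/56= 365.37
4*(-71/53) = -5.36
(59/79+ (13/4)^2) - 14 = -3401/1264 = -2.69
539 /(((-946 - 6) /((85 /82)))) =-385 /656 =-0.59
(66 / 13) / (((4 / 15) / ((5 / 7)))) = 2475 / 182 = 13.60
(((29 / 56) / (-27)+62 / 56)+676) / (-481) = -146251 / 103896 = -1.41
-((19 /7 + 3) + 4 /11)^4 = -47971512576 /35153041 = -1364.65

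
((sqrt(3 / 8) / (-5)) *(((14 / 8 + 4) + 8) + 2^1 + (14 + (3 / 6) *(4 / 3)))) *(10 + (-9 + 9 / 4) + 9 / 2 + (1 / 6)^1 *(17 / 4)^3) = -575897 *sqrt(6) / 18432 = -76.53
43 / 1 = 43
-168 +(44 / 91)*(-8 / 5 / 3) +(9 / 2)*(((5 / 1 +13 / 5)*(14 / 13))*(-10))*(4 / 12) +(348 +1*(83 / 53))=4234999 / 72345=58.54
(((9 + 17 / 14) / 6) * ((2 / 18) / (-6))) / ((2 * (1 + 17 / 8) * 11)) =-13 / 28350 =-0.00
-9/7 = -1.29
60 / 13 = 4.62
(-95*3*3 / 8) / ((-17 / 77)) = 65835 / 136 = 484.08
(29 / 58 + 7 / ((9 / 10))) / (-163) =-149 / 2934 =-0.05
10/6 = 1.67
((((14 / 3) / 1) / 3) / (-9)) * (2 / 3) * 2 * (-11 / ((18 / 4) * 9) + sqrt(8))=-0.59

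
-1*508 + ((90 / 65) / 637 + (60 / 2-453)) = -7709593 / 8281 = -931.00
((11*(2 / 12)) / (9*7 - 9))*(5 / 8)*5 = 275 / 2592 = 0.11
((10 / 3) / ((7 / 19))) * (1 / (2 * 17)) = 95 / 357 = 0.27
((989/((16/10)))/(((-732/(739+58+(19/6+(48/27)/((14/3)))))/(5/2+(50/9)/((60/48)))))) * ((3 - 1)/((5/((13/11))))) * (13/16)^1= -702472730375/389587968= -1803.12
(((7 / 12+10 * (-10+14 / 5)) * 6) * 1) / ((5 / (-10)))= 857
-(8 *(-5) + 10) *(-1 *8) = -240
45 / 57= 15 / 19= 0.79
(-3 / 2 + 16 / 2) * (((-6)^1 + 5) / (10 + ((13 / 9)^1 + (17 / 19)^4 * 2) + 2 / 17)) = -259208469 / 512190550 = -0.51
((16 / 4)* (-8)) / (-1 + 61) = -8 / 15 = -0.53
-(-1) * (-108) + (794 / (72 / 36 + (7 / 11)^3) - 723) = -1440341 / 3005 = -479.31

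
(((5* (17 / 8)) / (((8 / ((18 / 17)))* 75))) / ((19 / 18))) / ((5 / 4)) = 27 / 1900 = 0.01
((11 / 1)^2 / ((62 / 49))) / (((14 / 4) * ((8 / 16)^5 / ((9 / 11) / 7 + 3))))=2725.16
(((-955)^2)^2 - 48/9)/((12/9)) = 2495368801859/4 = 623842200464.75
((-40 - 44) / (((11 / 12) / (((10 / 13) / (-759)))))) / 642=560 / 3871153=0.00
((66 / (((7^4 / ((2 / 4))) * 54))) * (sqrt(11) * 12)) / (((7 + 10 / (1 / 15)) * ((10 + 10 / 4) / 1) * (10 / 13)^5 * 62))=4084223 * sqrt(11) / 43821251250000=0.00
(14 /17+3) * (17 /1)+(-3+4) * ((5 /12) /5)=65.08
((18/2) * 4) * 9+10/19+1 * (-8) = 6014/19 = 316.53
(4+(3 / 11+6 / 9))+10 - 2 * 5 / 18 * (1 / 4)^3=94601 / 6336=14.93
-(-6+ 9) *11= -33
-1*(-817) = 817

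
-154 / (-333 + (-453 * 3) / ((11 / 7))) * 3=847 / 2196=0.39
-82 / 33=-2.48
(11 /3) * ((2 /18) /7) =11 /189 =0.06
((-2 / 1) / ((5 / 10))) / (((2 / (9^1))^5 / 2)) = -59049 / 4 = -14762.25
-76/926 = -38/463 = -0.08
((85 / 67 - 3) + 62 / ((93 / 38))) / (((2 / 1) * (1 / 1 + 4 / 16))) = 9488 / 1005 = 9.44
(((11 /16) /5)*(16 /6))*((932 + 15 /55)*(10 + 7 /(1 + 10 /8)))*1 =121009 /27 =4481.81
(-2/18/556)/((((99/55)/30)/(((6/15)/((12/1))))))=-5/45036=-0.00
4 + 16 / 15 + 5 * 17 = 1351 / 15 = 90.07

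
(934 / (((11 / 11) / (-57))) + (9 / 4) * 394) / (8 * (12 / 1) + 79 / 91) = -9527973 / 17630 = -540.44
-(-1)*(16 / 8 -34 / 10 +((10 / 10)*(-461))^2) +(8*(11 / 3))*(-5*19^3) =-11902006 / 15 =-793467.07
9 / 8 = 1.12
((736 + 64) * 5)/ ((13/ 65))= 20000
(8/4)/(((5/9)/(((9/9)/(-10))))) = -9/25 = -0.36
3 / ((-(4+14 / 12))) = -18 / 31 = -0.58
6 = 6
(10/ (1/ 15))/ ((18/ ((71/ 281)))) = 1775/ 843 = 2.11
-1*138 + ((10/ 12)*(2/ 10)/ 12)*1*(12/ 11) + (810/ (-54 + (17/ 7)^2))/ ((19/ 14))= -444512341/ 2955678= -150.39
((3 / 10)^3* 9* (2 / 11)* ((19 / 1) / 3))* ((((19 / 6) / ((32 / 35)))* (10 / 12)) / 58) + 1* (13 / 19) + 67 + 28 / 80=2111691509 / 31032320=68.05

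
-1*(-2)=2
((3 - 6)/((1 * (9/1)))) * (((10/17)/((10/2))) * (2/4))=-0.02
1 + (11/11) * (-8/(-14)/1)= 11/7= 1.57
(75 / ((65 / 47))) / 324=235 / 1404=0.17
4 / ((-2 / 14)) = -28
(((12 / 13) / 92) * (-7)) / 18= -7 / 1794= -0.00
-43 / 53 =-0.81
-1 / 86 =-0.01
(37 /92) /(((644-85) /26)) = 37 /1978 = 0.02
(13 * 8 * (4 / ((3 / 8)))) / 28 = 832 / 21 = 39.62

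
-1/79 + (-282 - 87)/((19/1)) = -29170/1501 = -19.43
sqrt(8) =2 * sqrt(2) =2.83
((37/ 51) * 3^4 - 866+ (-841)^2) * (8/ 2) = 48040216/ 17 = 2825895.06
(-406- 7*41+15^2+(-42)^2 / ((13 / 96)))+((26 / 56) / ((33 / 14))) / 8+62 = 86627017 / 6864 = 12620.49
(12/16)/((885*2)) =1/2360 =0.00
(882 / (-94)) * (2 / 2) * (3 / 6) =-441 / 94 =-4.69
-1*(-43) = 43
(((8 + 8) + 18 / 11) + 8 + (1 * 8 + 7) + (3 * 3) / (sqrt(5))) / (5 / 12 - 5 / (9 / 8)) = -16092 / 1595 - 324 * sqrt(5) / 725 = -11.09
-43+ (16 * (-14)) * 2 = -491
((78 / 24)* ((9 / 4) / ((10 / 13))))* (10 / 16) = 1521 / 256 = 5.94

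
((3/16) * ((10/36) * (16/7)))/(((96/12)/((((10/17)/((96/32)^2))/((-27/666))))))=-925/38556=-0.02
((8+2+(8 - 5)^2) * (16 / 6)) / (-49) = -152 / 147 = -1.03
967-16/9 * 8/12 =26077/27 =965.81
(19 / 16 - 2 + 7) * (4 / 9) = 11 / 4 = 2.75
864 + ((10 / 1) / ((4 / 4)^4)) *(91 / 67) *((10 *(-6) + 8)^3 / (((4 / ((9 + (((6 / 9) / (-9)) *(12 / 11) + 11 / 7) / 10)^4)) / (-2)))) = 1846174240790424838078564 / 275943211322625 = 6690413697.59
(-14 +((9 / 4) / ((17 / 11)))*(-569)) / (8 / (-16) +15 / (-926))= 26522029 / 16252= 1631.92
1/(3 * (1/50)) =16.67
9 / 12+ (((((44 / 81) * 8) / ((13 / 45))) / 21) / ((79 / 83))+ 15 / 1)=12812809 / 776412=16.50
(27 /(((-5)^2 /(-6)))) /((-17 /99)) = 16038 /425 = 37.74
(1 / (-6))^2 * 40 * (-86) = -860 / 9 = -95.56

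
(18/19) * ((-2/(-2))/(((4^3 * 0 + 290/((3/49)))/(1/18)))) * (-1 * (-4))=6/134995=0.00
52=52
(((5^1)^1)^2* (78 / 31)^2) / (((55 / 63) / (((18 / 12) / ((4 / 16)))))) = 11498760 / 10571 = 1087.76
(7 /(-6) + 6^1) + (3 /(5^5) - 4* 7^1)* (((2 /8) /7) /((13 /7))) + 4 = 4043759 /487500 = 8.29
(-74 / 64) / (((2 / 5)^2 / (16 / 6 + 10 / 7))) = -39775 / 1344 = -29.59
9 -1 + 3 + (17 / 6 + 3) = 101 / 6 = 16.83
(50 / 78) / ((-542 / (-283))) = 7075 / 21138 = 0.33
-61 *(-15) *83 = 75945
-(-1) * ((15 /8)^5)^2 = 576650390625 /1073741824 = 537.05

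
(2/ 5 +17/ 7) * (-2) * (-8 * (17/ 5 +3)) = 50688/ 175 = 289.65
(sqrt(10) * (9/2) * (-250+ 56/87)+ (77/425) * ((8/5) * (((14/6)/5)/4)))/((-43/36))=2970.73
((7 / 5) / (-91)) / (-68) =1 / 4420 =0.00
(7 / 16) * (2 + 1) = 21 / 16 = 1.31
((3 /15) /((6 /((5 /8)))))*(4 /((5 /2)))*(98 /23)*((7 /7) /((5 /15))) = 49 /115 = 0.43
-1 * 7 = -7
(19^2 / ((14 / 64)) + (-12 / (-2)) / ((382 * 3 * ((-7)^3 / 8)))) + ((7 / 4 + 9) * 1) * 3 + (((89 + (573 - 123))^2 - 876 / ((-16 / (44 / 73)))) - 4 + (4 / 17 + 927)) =1305992772765 / 4454884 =293159.77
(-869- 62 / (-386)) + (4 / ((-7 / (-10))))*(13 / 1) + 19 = -1047773 / 1351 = -775.55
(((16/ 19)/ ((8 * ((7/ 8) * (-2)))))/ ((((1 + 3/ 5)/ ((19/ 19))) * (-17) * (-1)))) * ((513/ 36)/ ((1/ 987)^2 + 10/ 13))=-27137565/ 662435804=-0.04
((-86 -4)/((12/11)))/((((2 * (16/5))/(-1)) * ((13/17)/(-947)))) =-15963.55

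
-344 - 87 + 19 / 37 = -15928 / 37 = -430.49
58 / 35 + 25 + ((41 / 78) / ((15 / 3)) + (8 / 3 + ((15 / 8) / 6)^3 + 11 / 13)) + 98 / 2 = 443400833 / 5591040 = 79.31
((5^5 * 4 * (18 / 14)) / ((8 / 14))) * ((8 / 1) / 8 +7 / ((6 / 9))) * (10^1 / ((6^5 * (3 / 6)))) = 831.89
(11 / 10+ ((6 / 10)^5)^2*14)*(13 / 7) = 300790711 / 136718750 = 2.20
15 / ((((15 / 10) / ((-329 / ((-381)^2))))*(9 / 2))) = -6580 / 1306449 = -0.01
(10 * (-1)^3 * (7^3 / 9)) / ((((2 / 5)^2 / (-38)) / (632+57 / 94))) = 48441675625 / 846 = 57259663.86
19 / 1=19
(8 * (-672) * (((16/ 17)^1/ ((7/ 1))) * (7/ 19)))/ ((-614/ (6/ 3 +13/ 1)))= 645120/ 99161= 6.51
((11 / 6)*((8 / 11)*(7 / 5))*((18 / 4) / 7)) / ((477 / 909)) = 606 / 265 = 2.29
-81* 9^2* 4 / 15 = -8748 / 5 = -1749.60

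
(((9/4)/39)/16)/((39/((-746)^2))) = 139129/2704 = 51.45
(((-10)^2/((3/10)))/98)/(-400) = -5/588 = -0.01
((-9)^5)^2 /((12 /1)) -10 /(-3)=3486784441 /12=290565370.08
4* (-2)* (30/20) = -12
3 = 3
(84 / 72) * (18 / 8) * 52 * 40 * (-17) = -92820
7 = 7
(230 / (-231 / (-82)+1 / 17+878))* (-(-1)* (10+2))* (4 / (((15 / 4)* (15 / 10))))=8207872 / 3683823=2.23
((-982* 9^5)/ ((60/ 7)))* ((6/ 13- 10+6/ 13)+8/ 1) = 473553297/ 65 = 7285435.34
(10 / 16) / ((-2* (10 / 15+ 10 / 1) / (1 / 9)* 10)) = -1 / 3072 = -0.00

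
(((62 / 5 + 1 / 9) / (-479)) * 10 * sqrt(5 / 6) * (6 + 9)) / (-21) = 2815 * sqrt(30) / 90531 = 0.17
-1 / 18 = -0.06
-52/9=-5.78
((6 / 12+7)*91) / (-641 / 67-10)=-34.88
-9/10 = -0.90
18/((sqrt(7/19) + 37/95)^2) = 21181675/106276- 1669625 * sqrt(133)/106276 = 18.13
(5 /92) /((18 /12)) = 5 /138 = 0.04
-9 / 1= -9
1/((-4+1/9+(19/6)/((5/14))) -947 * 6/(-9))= 45/28634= 0.00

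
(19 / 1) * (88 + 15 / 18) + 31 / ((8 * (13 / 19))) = 528371 / 312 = 1693.50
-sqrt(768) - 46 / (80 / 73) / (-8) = 1679 / 320 - 16 * sqrt(3) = -22.47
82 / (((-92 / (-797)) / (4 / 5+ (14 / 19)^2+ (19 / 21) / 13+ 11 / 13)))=18184783177 / 11333595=1604.50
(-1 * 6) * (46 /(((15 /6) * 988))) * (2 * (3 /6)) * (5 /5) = -138 /1235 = -0.11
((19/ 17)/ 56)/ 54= 0.00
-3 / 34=-0.09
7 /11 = 0.64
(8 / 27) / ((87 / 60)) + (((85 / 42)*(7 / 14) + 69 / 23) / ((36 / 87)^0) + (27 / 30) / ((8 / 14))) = 1269673 / 219240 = 5.79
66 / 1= 66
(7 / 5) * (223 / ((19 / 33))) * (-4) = -206052 / 95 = -2168.97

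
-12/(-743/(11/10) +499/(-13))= 1716/102079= 0.02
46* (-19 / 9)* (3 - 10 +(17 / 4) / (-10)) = 14421 / 20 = 721.05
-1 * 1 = -1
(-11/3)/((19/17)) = -187/57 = -3.28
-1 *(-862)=862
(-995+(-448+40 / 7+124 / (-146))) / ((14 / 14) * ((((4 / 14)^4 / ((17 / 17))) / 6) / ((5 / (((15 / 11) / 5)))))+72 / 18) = -13863643255 / 38560644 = -359.53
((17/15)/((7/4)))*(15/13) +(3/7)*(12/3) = 32/13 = 2.46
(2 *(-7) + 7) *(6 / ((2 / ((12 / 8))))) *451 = -28413 / 2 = -14206.50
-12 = -12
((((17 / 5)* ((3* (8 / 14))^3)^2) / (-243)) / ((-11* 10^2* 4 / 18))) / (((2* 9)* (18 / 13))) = 28288 / 485302125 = 0.00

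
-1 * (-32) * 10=320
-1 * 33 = -33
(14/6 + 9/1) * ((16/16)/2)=17/3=5.67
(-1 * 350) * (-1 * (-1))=-350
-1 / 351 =-0.00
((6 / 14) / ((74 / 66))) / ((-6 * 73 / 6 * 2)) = -99 / 37814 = -0.00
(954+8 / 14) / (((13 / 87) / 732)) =32733576 / 7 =4676225.14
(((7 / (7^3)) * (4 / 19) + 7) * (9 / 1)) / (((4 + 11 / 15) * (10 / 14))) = 176067 / 9443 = 18.65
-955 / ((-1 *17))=955 / 17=56.18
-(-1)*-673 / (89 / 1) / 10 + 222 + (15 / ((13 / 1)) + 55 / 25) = 519719 / 2314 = 224.60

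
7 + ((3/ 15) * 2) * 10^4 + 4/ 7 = 28053/ 7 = 4007.57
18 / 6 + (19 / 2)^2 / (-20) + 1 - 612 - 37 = -51961 / 80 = -649.51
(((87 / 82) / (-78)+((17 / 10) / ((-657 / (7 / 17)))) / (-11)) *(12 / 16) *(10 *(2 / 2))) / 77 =-1040453 / 790942152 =-0.00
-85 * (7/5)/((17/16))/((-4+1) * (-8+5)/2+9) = -224/27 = -8.30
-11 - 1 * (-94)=83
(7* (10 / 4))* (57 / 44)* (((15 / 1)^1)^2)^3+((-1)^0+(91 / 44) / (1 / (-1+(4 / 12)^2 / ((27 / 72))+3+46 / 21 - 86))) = 613555617445 / 2376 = 258230478.72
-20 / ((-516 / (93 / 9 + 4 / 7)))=1145 / 2709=0.42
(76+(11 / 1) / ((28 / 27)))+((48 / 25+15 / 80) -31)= 161601 / 2800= 57.71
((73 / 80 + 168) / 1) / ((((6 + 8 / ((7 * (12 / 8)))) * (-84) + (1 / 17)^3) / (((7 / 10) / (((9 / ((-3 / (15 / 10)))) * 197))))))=0.00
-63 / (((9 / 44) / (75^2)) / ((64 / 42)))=-2640000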